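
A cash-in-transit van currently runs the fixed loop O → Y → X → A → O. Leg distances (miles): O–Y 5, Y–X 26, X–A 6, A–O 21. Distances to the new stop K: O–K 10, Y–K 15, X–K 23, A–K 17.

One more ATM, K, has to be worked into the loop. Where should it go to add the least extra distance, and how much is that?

+6 miles — insert K between A and O.

Insertion cost between consecutive stops i–j is d(i,K) + d(K,j) − d(i,j):
  between O and Y: 10 + 15 − 5 = 20
  between Y and X: 15 + 23 − 26 = 12
  between X and A: 23 + 17 − 6 = 34
  between A and O: 17 + 10 − 21 = 6
Cheapest insertion is between A and O, adding 6.
New total = 58 + 6 = 64.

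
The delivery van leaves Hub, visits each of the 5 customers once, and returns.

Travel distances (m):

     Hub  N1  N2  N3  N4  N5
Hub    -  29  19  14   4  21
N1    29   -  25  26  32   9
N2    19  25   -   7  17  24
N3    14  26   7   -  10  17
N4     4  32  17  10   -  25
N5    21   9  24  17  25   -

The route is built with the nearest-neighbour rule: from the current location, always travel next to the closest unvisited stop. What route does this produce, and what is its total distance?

Total distance 83 m via the nearest-neighbour route Hub → N4 → N3 → N2 → N5 → N1 → Hub.

From Hub: distances to unvisited — N4=4, N3=14, N2=19, N5=21, N1=29. Nearest is N4 (4).
From N4: distances to unvisited — N3=10, N2=17, N5=25, N1=32. Nearest is N3 (10).
From N3: distances to unvisited — N2=7, N5=17, N1=26. Nearest is N2 (7).
From N2: distances to unvisited — N5=24, N1=25. Nearest is N5 (24).
From N5: distances to unvisited — N1=9. Nearest is N1 (9).
Return N1→Hub: 29.
Total = 4 + 10 + 7 + 24 + 9 + 29 = 83.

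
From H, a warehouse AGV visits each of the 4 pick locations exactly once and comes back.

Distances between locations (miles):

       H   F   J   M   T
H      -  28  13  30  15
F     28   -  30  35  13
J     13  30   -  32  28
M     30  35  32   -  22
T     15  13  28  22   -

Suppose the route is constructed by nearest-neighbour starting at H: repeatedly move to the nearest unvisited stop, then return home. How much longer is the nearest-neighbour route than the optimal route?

11 miles longer than the optimal tour.

H: J=13, T=15, F=28, M=30 ⇒ J
J: T=28, F=30, M=32 ⇒ T
T: F=13, M=22 ⇒ F
F: M=35 ⇒ M
NN route H → J → T → F → M → H costs 119.
Optimal: H → F → T → M → J → H costs 108 (by enumerating all 12 distinct tours).
Excess = 119 − 108 = 11.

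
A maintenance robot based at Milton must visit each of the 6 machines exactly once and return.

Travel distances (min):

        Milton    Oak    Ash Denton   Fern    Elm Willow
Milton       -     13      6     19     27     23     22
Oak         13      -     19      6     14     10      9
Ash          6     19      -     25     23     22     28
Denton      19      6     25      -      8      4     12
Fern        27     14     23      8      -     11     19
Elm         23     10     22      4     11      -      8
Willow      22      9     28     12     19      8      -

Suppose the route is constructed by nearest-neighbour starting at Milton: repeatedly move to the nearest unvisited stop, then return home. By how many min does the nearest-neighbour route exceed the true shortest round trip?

The nearest-neighbour route is 18 min longer than optimal.

From Milton: Ash=6, Oak=13, Denton=19, Willow=22, Elm=23, Fern=27 → choose Ash (6).
From Ash: Oak=19, Elm=22, Fern=23, Denton=25, Willow=28 → choose Oak (19).
From Oak: Denton=6, Willow=9, Elm=10, Fern=14 → choose Denton (6).
From Denton: Elm=4, Fern=8, Willow=12 → choose Elm (4).
From Elm: Willow=8, Fern=11 → choose Willow (8).
From Willow: Fern=19 → choose Fern (19).
NN route Milton → Ash → Oak → Denton → Elm → Willow → Fern → Milton costs 89.
Optimal: Milton → Oak → Willow → Elm → Denton → Fern → Ash → Milton costs 71 (by enumerating all 360 distinct tours).
Excess = 89 − 71 = 18.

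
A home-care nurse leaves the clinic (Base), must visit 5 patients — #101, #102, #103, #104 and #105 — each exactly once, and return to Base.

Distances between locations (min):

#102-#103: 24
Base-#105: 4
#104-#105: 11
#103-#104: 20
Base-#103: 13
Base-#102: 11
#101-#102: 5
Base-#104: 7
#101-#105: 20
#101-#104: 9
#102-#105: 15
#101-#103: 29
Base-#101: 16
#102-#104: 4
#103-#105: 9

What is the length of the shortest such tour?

Base → #101 → #102 → #103 → #104 → #105 → Base: 16+5+24+20+11+4 = 80
Base → #101 → #102 → #103 → #105 → #104 → Base: 16+5+24+9+11+7 = 72
Base → #101 → #102 → #104 → #103 → #105 → Base: 16+5+4+20+9+4 = 58
Base → #101 → #102 → #104 → #105 → #103 → Base: 16+5+4+11+9+13 = 58
Base → #101 → #102 → #105 → #103 → #104 → Base: 16+5+15+9+20+7 = 72
Base → #101 → #102 → #105 → #104 → #103 → Base: 16+5+15+11+20+13 = 80
Base → #101 → #103 → #102 → #104 → #105 → Base: 16+29+24+4+11+4 = 88
Base → #101 → #103 → #102 → #105 → #104 → Base: 16+29+24+15+11+7 = 102
Base → #101 → #103 → #104 → #102 → #105 → Base: 16+29+20+4+15+4 = 88
Base → #101 → #103 → #104 → #105 → #102 → Base: 16+29+20+11+15+11 = 102
Base → #101 → #103 → #105 → #102 → #104 → Base: 16+29+9+15+4+7 = 80
Base → #101 → #103 → #105 → #104 → #102 → Base: 16+29+9+11+4+11 = 80
Base → #101 → #104 → #102 → #103 → #105 → Base: 16+9+4+24+9+4 = 66
Base → #101 → #104 → #102 → #105 → #103 → Base: 16+9+4+15+9+13 = 66
… (46 more)
The minimum is 58.
One optimal route: Base → #101 → #102 → #104 → #103 → #105 → Base (or its reverse).

58 min — the shortest possible round trip.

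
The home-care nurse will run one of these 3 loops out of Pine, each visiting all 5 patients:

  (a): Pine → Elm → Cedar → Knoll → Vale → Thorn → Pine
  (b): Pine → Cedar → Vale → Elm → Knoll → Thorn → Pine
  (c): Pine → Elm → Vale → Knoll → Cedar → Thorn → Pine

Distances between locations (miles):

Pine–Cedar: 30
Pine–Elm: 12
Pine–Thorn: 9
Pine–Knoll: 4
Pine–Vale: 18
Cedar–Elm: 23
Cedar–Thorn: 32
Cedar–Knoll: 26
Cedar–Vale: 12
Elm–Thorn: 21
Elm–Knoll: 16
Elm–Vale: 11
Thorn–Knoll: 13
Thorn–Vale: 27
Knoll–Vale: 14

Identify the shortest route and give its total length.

(a): 12 + 23 + 26 + 14 + 27 + 9 = 111
(b): 30 + 12 + 11 + 16 + 13 + 9 = 91
(c): 12 + 11 + 14 + 26 + 32 + 9 = 104

91 miles — (b) is the shortest.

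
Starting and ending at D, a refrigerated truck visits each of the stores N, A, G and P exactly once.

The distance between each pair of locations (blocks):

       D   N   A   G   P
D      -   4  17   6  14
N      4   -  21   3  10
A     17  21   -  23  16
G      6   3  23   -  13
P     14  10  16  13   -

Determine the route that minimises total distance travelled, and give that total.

D → N → A → G → P → D: 4+21+23+13+14 = 75
D → N → A → P → G → D: 4+21+16+13+6 = 60
D → N → G → A → P → D: 4+3+23+16+14 = 60
D → N → G → P → A → D: 4+3+13+16+17 = 53
D → N → P → A → G → D: 4+10+16+23+6 = 59
D → N → P → G → A → D: 4+10+13+23+17 = 67
D → A → N → G → P → D: 17+21+3+13+14 = 68
D → A → N → P → G → D: 17+21+10+13+6 = 67
D → A → G → N → P → D: 17+23+3+10+14 = 67
D → A → P → N → G → D: 17+16+10+3+6 = 52
D → G → N → A → P → D: 6+3+21+16+14 = 60
D → G → A → N → P → D: 6+23+21+10+14 = 74
The minimum is 52.
One optimal route: D → A → P → N → G → D (or its reverse).

Minimum total distance: 52 blocks.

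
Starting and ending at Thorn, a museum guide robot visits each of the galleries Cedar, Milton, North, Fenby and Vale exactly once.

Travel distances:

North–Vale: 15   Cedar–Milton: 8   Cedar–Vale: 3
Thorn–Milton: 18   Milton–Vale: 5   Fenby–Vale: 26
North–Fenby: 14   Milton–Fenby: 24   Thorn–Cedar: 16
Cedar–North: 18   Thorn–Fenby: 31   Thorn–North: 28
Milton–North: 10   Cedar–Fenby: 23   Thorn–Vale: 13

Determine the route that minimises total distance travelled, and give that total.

Minimum total distance: 79.

With 5 stops there are 5!/2 = 60 distinct round trips (a route and its reverse cost the same).
Thorn → Cedar → Milton → North → Fenby → Vale → Thorn: 16+8+10+14+26+13 = 87
Thorn → Cedar → Milton → North → Vale → Fenby → Thorn: 16+8+10+15+26+31 = 106
Thorn → Cedar → Milton → Fenby → North → Vale → Thorn: 16+8+24+14+15+13 = 90
Thorn → Cedar → Milton → Fenby → Vale → North → Thorn: 16+8+24+26+15+28 = 117
Thorn → Cedar → Milton → Vale → North → Fenby → Thorn: 16+8+5+15+14+31 = 89
Thorn → Cedar → Milton → Vale → Fenby → North → Thorn: 16+8+5+26+14+28 = 97
Thorn → Cedar → North → Milton → Fenby → Vale → Thorn: 16+18+10+24+26+13 = 107
Thorn → Cedar → North → Milton → Vale → Fenby → Thorn: 16+18+10+5+26+31 = 106
Thorn → Cedar → North → Fenby → Milton → Vale → Thorn: 16+18+14+24+5+13 = 90
Thorn → Cedar → North → Fenby → Vale → Milton → Thorn: 16+18+14+26+5+18 = 97
Thorn → Cedar → North → Vale → Milton → Fenby → Thorn: 16+18+15+5+24+31 = 109
Thorn → Cedar → North → Vale → Fenby → Milton → Thorn: 16+18+15+26+24+18 = 117
Thorn → Cedar → Fenby → Milton → North → Vale → Thorn: 16+23+24+10+15+13 = 101
Thorn → Cedar → Fenby → Milton → Vale → North → Thorn: 16+23+24+5+15+28 = 111
… (46 more)
Thorn → Cedar → Vale → Milton → North → Fenby → Thorn: 16+3+5+10+14+31 = 79  ← best
The minimum is 79.
One optimal route: Thorn → Cedar → Vale → Milton → North → Fenby → Thorn (or its reverse).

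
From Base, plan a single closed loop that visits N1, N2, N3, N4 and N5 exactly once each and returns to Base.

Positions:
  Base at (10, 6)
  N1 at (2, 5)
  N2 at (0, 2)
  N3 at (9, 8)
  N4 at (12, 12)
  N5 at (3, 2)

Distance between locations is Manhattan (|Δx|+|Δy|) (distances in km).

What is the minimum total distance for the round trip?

44 km — the shortest possible round trip.

With 5 stops there are 5!/2 = 60 distinct round trips (a route and its reverse cost the same).
Base → N1 → N2 → N3 → N4 → N5 → Base: 9+5+15+7+19+11 = 66
Base → N1 → N2 → N3 → N5 → N4 → Base: 9+5+15+12+19+8 = 68
Base → N1 → N2 → N4 → N3 → N5 → Base: 9+5+22+7+12+11 = 66
Base → N1 → N2 → N4 → N5 → N3 → Base: 9+5+22+19+12+3 = 70
Base → N1 → N2 → N5 → N3 → N4 → Base: 9+5+3+12+7+8 = 44
Base → N1 → N2 → N5 → N4 → N3 → Base: 9+5+3+19+7+3 = 46
Base → N1 → N3 → N2 → N4 → N5 → Base: 9+10+15+22+19+11 = 86
Base → N1 → N3 → N2 → N5 → N4 → Base: 9+10+15+3+19+8 = 64
Base → N1 → N3 → N4 → N2 → N5 → Base: 9+10+7+22+3+11 = 62
Base → N1 → N3 → N4 → N5 → N2 → Base: 9+10+7+19+3+14 = 62
Base → N1 → N3 → N5 → N2 → N4 → Base: 9+10+12+3+22+8 = 64
Base → N1 → N3 → N5 → N4 → N2 → Base: 9+10+12+19+22+14 = 86
Base → N1 → N4 → N2 → N3 → N5 → Base: 9+17+22+15+12+11 = 86
Base → N1 → N4 → N2 → N5 → N3 → Base: 9+17+22+3+12+3 = 66
… (46 more)
The minimum is 44.
One optimal route: Base → N1 → N2 → N5 → N3 → N4 → Base (or its reverse).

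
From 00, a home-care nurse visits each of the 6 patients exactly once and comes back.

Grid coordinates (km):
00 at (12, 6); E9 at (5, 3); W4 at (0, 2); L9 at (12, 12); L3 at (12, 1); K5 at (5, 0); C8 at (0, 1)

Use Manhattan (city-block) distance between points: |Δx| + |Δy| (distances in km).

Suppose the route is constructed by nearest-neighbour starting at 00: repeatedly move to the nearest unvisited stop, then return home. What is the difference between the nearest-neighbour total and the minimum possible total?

From 00: L3=5, L9=6, E9=10, K5=13, W4=16, C8=17 → choose L3 (5).
From L3: K5=8, E9=9, L9=11, C8=12, W4=13 → choose K5 (8).
From K5: E9=3, C8=6, W4=7, L9=19 → choose E9 (3).
From E9: W4=6, C8=7, L9=16 → choose W4 (6).
From W4: C8=1, L9=22 → choose C8 (1).
From C8: L9=23 → choose L9 (23).
NN route 00 → L3 → K5 → E9 → W4 → C8 → L9 → 00 costs 52.
Optimal: 00 → E9 → W4 → C8 → K5 → L3 → L9 → 00 costs 48 (by enumerating all 360 distinct tours).
Excess = 52 − 48 = 4.

The nearest-neighbour route is 4 km longer than optimal.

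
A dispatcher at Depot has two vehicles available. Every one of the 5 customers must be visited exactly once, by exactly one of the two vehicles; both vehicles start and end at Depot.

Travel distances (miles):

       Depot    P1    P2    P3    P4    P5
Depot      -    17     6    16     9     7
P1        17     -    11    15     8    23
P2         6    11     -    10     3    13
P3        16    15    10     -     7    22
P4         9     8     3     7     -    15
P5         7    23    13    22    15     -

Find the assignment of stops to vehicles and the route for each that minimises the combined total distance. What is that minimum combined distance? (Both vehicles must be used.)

Minimum combined distance: 62 miles.

Try each way of splitting the stops between the two vehicles (each non-empty) and, for each split, find the best tour for each vehicle:
  {P1} + {P2, P3, P4, P5}: 34 + 45 = 79
  {P2} + {P1, P3, P4, P5}: 12 + 61 = 73
  {P1, P2} + {P3, P4, P5}: 34 + 45 = 79
  {P3} + {P1, P2, P4, P5}: 32 + 47 = 79
  {P1, P3} + {P2, P4, P5}: 48 + 31 = 79
  {P2, P3} + {P1, P4, P5}: 32 + 47 = 79
  … (15 splits in total)
  {P1, P2, P3, P4} + {P5}: 48 + 14 = 62  ← best
Best: vehicle 1 Depot → P1 → P3 → P4 → P2 → Depot = 48; vehicle 2 Depot → P5 → Depot = 14; combined 62.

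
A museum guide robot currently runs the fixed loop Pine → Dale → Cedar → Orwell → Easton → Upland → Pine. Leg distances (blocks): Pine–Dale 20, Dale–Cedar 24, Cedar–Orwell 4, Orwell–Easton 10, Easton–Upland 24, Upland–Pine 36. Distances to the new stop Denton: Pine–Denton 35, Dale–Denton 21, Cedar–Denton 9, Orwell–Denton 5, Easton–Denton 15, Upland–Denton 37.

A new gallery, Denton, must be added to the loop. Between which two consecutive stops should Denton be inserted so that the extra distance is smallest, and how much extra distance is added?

Minimum extra distance: 6 blocks, inserting Denton between Dale and Cedar.

Insertion cost between consecutive stops i–j is d(i,Denton) + d(Denton,j) − d(i,j):
  between Pine and Dale: 35 + 21 − 20 = 36
  between Dale and Cedar: 21 + 9 − 24 = 6
  between Cedar and Orwell: 9 + 5 − 4 = 10
  between Orwell and Easton: 5 + 15 − 10 = 10
  between Easton and Upland: 15 + 37 − 24 = 28
  between Upland and Pine: 37 + 35 − 36 = 36
Cheapest insertion is between Dale and Cedar, adding 6.
New total = 118 + 6 = 124.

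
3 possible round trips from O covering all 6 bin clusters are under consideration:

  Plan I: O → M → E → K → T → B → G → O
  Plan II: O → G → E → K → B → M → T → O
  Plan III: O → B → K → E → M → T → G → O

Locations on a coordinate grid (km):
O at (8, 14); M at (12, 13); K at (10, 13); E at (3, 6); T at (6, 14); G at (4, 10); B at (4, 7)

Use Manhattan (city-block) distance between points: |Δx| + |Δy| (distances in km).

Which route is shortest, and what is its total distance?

Plan I: 5 + 16 + 14 + 5 + 9 + 3 + 8 = 60
Plan II: 8 + 5 + 14 + 12 + 14 + 7 + 2 = 62
Plan III: 11 + 12 + 14 + 16 + 7 + 6 + 8 = 74

60 km — Plan I is the shortest.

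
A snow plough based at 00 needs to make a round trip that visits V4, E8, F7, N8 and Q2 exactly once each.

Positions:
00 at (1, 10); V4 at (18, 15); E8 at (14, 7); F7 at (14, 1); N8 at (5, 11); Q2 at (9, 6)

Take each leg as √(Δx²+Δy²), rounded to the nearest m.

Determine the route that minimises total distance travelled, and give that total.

With 5 stops there are 5!/2 = 60 distinct round trips (a route and its reverse cost the same).
00→V4→E8→F7→N8→Q2→00: 18+9+6+13+6+9 = 61
00→V4→E8→F7→Q2→N8→00: 18+9+6+7+6+4 = 50
00→V4→E8→N8→F7→Q2→00: 18+9+10+13+7+9 = 66
00→V4→E8→N8→Q2→F7→00: 18+9+10+6+7+16 = 66
00→V4→E8→Q2→F7→N8→00: 18+9+5+7+13+4 = 56
00→V4→E8→Q2→N8→F7→00: 18+9+5+6+13+16 = 67
00→V4→F7→E8→N8→Q2→00: 18+15+6+10+6+9 = 64
00→V4→F7→E8→Q2→N8→00: 18+15+6+5+6+4 = 54
00→V4→F7→N8→E8→Q2→00: 18+15+13+10+5+9 = 70
00→V4→F7→N8→Q2→E8→00: 18+15+13+6+5+13 = 70
00→V4→F7→Q2→E8→N8→00: 18+15+7+5+10+4 = 59
00→V4→F7→Q2→N8→E8→00: 18+15+7+6+10+13 = 69
00→V4→N8→E8→F7→Q2→00: 18+14+10+6+7+9 = 64
00→V4→N8→E8→Q2→F7→00: 18+14+10+5+7+16 = 70
… (46 more)
00→N8→V4→E8→F7→Q2→00: 4+14+9+6+7+9 = 49  ← best
The minimum is 49.
One optimal route: 00 → N8 → V4 → E8 → F7 → Q2 → 00 (or its reverse).

49 m — the shortest possible round trip.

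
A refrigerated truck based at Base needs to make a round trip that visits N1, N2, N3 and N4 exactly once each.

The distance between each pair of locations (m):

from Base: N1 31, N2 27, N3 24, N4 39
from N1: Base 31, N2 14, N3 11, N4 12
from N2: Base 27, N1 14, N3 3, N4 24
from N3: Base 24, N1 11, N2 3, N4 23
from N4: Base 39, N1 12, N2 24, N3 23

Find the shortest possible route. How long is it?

92 m — the shortest possible round trip.

Base-N1-N2-N3-N4-Base: 31+14+3+23+39 = 110
Base-N1-N2-N4-N3-Base: 31+14+24+23+24 = 116
Base-N1-N3-N2-N4-Base: 31+11+3+24+39 = 108
Base-N1-N3-N4-N2-Base: 31+11+23+24+27 = 116
Base-N1-N4-N2-N3-Base: 31+12+24+3+24 = 94
Base-N1-N4-N3-N2-Base: 31+12+23+3+27 = 96
Base-N2-N1-N3-N4-Base: 27+14+11+23+39 = 114
Base-N2-N1-N4-N3-Base: 27+14+12+23+24 = 100
Base-N2-N3-N1-N4-Base: 27+3+11+12+39 = 92
Base-N2-N4-N1-N3-Base: 27+24+12+11+24 = 98
Base-N3-N1-N2-N4-Base: 24+11+14+24+39 = 112
Base-N3-N2-N1-N4-Base: 24+3+14+12+39 = 92
The minimum is 92.
One optimal route: Base → N2 → N3 → N1 → N4 → Base (or its reverse).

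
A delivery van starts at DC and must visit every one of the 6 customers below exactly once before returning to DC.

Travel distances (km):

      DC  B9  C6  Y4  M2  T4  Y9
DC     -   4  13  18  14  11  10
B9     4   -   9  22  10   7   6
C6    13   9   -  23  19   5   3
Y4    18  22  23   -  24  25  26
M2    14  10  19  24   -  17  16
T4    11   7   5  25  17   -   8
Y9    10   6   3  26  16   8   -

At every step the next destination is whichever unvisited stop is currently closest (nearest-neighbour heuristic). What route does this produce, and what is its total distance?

Nearest-neighbour total = 77 km; route DC → B9 → Y9 → C6 → T4 → M2 → Y4 → DC.

At DC the remaining stops are B9 4, Y9 10, T4 11, C6 13, M2 14, Y4 18; go to B9.
At B9 the remaining stops are Y9 6, T4 7, C6 9, M2 10, Y4 22; go to Y9.
At Y9 the remaining stops are C6 3, T4 8, M2 16, Y4 26; go to C6.
At C6 the remaining stops are T4 5, M2 19, Y4 23; go to T4.
At T4 the remaining stops are M2 17, Y4 25; go to M2.
At M2 the remaining stops are Y4 24; go to Y4.
Return Y4→DC: 18.
Total = 4 + 6 + 3 + 5 + 17 + 24 + 18 = 77.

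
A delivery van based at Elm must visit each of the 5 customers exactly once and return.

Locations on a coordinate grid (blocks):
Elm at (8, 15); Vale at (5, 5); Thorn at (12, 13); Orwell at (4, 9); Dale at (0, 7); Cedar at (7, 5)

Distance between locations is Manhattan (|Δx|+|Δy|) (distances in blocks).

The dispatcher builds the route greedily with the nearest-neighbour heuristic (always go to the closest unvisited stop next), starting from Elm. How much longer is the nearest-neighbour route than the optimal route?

Elm: Thorn=6, Orwell=10, Cedar=11, Vale=13, Dale=16 ⇒ Thorn
Thorn: Orwell=12, Cedar=13, Vale=15, Dale=18 ⇒ Orwell
Orwell: Vale=5, Dale=6, Cedar=7 ⇒ Vale
Vale: Cedar=2, Dale=7 ⇒ Cedar
Cedar: Dale=9 ⇒ Dale
NN route Elm → Thorn → Orwell → Vale → Cedar → Dale → Elm costs 50.
Optimal: Elm → Thorn → Orwell → Dale → Vale → Cedar → Elm costs 44 (by enumerating all 60 distinct tours).
Excess = 50 − 44 = 6.

Excess over optimum: 6 blocks.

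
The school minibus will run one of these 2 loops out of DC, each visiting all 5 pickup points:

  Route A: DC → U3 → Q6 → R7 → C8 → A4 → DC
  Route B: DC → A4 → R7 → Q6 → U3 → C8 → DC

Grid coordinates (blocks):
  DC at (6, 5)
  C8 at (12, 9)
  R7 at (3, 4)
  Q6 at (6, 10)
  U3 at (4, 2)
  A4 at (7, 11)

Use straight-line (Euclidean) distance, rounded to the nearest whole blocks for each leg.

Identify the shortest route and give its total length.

Shortest is Route A, total 40 blocks.

Route A: 4 + 8 + 7 + 10 + 5 + 6 = 40
Route B: 6 + 8 + 7 + 8 + 11 + 7 = 47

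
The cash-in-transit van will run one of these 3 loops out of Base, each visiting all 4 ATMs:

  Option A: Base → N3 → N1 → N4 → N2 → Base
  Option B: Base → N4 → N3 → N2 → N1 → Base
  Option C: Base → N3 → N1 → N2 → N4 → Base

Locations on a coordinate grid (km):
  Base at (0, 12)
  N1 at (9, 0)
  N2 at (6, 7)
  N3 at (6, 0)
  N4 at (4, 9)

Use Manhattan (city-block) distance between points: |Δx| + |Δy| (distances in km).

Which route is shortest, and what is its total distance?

42 km — Option C is the shortest.

Option A: 18 + 3 + 14 + 4 + 11 = 50
Option B: 7 + 11 + 7 + 10 + 21 = 56
Option C: 18 + 3 + 10 + 4 + 7 = 42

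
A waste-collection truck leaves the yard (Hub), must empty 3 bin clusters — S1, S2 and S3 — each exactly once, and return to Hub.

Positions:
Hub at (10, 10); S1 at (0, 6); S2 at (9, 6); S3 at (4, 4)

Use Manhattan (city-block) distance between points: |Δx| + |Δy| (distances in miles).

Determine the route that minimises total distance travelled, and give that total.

There are 3 distinct closed tours to check (reversals are equivalent).
Hub - S1 - S2 - S3 - Hub: 14+9+7+12 = 42
Hub - S1 - S3 - S2 - Hub: 14+6+7+5 = 32
Hub - S2 - S1 - S3 - Hub: 5+9+6+12 = 32
The minimum is 32.
One optimal route: Hub → S1 → S3 → S2 → Hub (or its reverse).

32 miles — the shortest possible round trip.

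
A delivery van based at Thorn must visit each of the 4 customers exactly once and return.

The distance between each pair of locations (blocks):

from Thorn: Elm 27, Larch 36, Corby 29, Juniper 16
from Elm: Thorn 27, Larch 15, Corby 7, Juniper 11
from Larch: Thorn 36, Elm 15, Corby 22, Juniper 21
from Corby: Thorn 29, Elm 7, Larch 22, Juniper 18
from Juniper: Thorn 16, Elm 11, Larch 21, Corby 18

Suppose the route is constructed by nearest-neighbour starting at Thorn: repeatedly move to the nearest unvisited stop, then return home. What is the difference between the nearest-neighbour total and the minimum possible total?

4 blocks longer than the optimal tour.

From Thorn: Juniper=16, Elm=27, Corby=29, Larch=36 → choose Juniper (16).
From Juniper: Elm=11, Corby=18, Larch=21 → choose Elm (11).
From Elm: Corby=7, Larch=15 → choose Corby (7).
From Corby: Larch=22 → choose Larch (22).
NN route Thorn → Juniper → Elm → Corby → Larch → Thorn costs 92.
Optimal: Thorn → Corby → Elm → Larch → Juniper → Thorn costs 88 (by enumerating all 12 distinct tours).
Excess = 92 − 88 = 4.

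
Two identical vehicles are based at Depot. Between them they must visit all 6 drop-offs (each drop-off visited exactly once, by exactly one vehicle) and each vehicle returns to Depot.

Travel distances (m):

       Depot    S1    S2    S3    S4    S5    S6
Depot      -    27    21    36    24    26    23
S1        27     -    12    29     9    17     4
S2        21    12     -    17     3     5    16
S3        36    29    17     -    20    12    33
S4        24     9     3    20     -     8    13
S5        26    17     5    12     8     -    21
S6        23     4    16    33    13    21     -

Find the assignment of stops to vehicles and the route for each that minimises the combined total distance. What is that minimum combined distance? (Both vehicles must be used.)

There are 2^5 − 1 = 31 ways to divide the 6 stops into two non-empty groups. For each, the best each vehicle can do is its own shortest tour through its group:
  {S1} + {S2, S3, S4, S5, S6}: 54 + 92 = 146
  {S2} + {S1, S3, S4, S5, S6}: 42 + 92 = 134
  {S1, S2} + {S3, S4, S5, S6}: 60 + 92 = 152
  {S3} + {S1, S2, S4, S5, S6}: 72 + 70 = 142
  {S1, S3} + {S2, S4, S5, S6}: 92 + 70 = 162
  {S2, S3} + {S1, S4, S5, S6}: 74 + 70 = 144
  … (31 splits in total)
Best: vehicle 1 Depot → S2 → Depot = 42; vehicle 2 Depot → S3 → S5 → S4 → S1 → S6 → Depot = 92; combined 134.

134 m — the smallest possible combined total.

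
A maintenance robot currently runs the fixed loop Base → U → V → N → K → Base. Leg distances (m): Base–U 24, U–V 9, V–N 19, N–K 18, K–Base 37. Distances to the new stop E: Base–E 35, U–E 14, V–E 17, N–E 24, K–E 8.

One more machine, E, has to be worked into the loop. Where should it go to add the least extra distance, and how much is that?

+6 m — insert E between K and Base.

Insertion cost between consecutive stops i–j is d(i,E) + d(E,j) − d(i,j):
  between Base and U: 35 + 14 − 24 = 25
  between U and V: 14 + 17 − 9 = 22
  between V and N: 17 + 24 − 19 = 22
  between N and K: 24 + 8 − 18 = 14
  between K and Base: 8 + 35 − 37 = 6
Cheapest insertion is between K and Base, adding 6.
New total = 107 + 6 = 113.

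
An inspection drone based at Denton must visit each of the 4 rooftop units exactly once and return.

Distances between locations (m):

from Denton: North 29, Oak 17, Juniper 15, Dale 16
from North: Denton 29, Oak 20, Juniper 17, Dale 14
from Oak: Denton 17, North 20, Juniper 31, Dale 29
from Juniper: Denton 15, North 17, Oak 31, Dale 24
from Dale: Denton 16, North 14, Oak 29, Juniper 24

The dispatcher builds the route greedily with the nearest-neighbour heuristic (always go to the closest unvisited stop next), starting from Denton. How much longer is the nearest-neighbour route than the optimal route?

The nearest-neighbour route is 2 m longer than optimal.

From Denton: Juniper=15, Dale=16, Oak=17, North=29 → choose Juniper (15).
From Juniper: North=17, Dale=24, Oak=31 → choose North (17).
From North: Dale=14, Oak=20 → choose Dale (14).
From Dale: Oak=29 → choose Oak (29).
NN route Denton → Juniper → North → Dale → Oak → Denton costs 92.
Optimal: Denton → Oak → North → Dale → Juniper → Denton costs 90 (by enumerating all 12 distinct tours).
Excess = 92 − 90 = 2.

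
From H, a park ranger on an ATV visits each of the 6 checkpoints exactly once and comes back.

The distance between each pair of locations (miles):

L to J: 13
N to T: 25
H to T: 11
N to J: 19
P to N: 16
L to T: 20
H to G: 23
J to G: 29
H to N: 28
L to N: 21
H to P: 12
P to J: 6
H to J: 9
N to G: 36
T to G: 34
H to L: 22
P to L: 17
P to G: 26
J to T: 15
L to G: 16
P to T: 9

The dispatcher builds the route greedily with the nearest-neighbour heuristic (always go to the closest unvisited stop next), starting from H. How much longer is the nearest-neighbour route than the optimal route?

From H: J=9, T=11, P=12, L=22, G=23, N=28 → choose J (9).
From J: P=6, L=13, T=15, N=19, G=29 → choose P (6).
From P: T=9, N=16, L=17, G=26 → choose T (9).
From T: L=20, N=25, G=34 → choose L (20).
From L: G=16, N=21 → choose G (16).
From G: N=36 → choose N (36).
NN route H → J → P → T → L → G → N → H costs 124.
Optimal: H → T → P → J → N → L → G → H costs 105 (by enumerating all 360 distinct tours).
Excess = 124 − 105 = 19.

19 miles longer than the optimal tour.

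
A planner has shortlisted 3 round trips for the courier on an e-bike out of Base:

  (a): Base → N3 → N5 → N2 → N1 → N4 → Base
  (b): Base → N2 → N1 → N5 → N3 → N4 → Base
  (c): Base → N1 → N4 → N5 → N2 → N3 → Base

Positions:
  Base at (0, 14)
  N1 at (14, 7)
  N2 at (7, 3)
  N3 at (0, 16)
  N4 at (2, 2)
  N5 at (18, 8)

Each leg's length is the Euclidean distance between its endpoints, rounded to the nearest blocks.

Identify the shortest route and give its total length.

(a): 2 + 20 + 12 + 8 + 13 + 12 = 67
(b): 13 + 8 + 4 + 20 + 14 + 12 = 71
(c): 16 + 13 + 17 + 12 + 15 + 2 = 75

Shortest is (a), total 67 blocks.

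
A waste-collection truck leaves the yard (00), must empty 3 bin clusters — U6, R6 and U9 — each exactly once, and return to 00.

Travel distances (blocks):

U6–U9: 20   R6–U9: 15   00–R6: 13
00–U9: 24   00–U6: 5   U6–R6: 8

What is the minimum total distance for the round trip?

00 - U6 - R6 - U9 - 00: 5+8+15+24 = 52
00 - U6 - U9 - R6 - 00: 5+20+15+13 = 53
00 - R6 - U6 - U9 - 00: 13+8+20+24 = 65
The minimum is 52.
One optimal route: 00 → U6 → R6 → U9 → 00 (or its reverse).

52 blocks — the shortest possible round trip.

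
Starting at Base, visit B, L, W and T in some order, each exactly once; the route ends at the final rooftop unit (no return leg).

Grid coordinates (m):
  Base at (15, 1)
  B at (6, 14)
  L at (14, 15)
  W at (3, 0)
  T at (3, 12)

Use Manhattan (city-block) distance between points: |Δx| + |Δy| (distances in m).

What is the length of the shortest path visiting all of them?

Shortest open route: 39 m.

There are 4! = 24 possible orderings.
Base → B → L → W → T: 22+9+26+12 = 69
Base → B → L → T → W: 22+9+14+12 = 57
Base → B → W → L → T: 22+17+26+14 = 79
Base → B → W → T → L: 22+17+12+14 = 65
Base → B → T → L → W: 22+5+14+26 = 67
Base → B → T → W → L: 22+5+12+26 = 65
Base → L → B → W → T: 15+9+17+12 = 53
Base → L → B → T → W: 15+9+5+12 = 41
Base → L → W → B → T: 15+26+17+5 = 63
Base → L → W → T → B: 15+26+12+5 = 58
Base → L → T → B → W: 15+14+5+17 = 51
Base → L → T → W → B: 15+14+12+17 = 58
Base → W → B → L → T: 13+17+9+14 = 53
Base → W → B → T → L: 13+17+5+14 = 49
… (10 more)
Base → W → T → B → L: 13+12+5+9 = 39  ← best
The minimum is 39.
One shortest path: Base → W → T → B → L.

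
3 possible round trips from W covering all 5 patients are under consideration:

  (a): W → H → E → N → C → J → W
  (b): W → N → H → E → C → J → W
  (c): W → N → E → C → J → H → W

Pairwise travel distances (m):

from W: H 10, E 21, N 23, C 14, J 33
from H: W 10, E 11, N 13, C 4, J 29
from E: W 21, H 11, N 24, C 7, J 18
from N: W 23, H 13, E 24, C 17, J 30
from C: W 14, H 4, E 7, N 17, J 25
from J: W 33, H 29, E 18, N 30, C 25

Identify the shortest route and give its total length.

(a): 10 + 11 + 24 + 17 + 25 + 33 = 120
(b): 23 + 13 + 11 + 7 + 25 + 33 = 112
(c): 23 + 24 + 7 + 25 + 29 + 10 = 118

112 m — (b) is the shortest.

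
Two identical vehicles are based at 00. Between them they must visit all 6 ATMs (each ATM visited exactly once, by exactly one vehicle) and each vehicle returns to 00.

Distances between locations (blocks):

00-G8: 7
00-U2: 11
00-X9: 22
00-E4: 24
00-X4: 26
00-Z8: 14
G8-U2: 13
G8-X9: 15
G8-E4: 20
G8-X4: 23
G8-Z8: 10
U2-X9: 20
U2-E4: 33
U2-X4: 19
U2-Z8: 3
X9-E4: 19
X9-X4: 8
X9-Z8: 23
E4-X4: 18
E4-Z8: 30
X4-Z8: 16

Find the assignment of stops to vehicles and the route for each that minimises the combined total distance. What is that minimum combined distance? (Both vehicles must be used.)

95 blocks — the smallest possible combined total.

There are 2^5 − 1 = 31 ways to divide the 6 stops into two non-empty groups. For each, the best each vehicle can do is its own shortest tour through its group:
  {G8} + {U2, X9, E4, X4, Z8}: 14 + 81 = 95
  {U2} + {G8, X9, E4, X4, Z8}: 22 + 84 = 106
  {G8, U2} + {X9, E4, X4, Z8}: 31 + 81 = 112
  {X9} + {G8, U2, E4, X4, Z8}: 44 + 75 = 119
  {G8, X9} + {U2, E4, X4, Z8}: 44 + 72 = 116
  {U2, X9} + {G8, E4, X4, Z8}: 53 + 75 = 128
  … (31 splits in total)
Best: vehicle 1 00 → G8 → 00 = 14; vehicle 2 00 → U2 → Z8 → X4 → X9 → E4 → 00 = 81; combined 95.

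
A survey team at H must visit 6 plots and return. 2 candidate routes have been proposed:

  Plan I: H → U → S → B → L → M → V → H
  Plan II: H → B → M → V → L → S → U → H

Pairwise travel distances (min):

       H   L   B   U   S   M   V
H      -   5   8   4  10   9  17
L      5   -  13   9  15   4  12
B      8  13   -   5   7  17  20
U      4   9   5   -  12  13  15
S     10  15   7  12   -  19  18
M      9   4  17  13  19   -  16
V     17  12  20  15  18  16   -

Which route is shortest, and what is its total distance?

Plan I: 4 + 12 + 7 + 13 + 4 + 16 + 17 = 73
Plan II: 8 + 17 + 16 + 12 + 15 + 12 + 4 = 84

Shortest is Plan I, total 73 min.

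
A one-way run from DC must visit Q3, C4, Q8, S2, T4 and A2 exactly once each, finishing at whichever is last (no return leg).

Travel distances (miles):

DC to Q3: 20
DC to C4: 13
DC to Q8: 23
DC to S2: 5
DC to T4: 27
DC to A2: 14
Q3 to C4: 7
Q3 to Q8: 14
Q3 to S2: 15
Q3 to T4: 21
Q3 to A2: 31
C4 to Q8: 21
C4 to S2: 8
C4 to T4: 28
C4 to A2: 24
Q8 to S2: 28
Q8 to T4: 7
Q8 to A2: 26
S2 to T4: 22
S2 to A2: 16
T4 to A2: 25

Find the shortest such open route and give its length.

Shortest open route: 66 miles.

There are 6! = 720 possible orderings.
DC - Q3 - C4 - Q8 - S2 - T4 - A2: 20+7+21+28+22+25 = 123
DC - Q3 - C4 - Q8 - S2 - A2 - T4: 20+7+21+28+16+25 = 117
DC - Q3 - C4 - Q8 - T4 - S2 - A2: 20+7+21+7+22+16 = 93
DC - Q3 - C4 - Q8 - T4 - A2 - S2: 20+7+21+7+25+16 = 96
DC - Q3 - C4 - Q8 - A2 - S2 - T4: 20+7+21+26+16+22 = 112
DC - Q3 - C4 - Q8 - A2 - T4 - S2: 20+7+21+26+25+22 = 121
DC - Q3 - C4 - S2 - Q8 - T4 - A2: 20+7+8+28+7+25 = 95
DC - Q3 - C4 - S2 - Q8 - A2 - T4: 20+7+8+28+26+25 = 114
… (712 more)
DC - S2 - C4 - Q3 - Q8 - T4 - A2: 5+8+7+14+7+25 = 66  ← best
The minimum is 66.
One shortest path: DC → S2 → C4 → Q3 → Q8 → T4 → A2.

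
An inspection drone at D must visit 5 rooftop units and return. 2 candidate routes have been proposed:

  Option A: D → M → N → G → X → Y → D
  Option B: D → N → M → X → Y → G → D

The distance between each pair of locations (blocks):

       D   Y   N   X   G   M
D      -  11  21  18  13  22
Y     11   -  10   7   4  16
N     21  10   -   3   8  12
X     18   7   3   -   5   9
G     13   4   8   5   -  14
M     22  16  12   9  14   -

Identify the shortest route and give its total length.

65 blocks — Option A is the shortest.

Option A: 22 + 12 + 8 + 5 + 7 + 11 = 65
Option B: 21 + 12 + 9 + 7 + 4 + 13 = 66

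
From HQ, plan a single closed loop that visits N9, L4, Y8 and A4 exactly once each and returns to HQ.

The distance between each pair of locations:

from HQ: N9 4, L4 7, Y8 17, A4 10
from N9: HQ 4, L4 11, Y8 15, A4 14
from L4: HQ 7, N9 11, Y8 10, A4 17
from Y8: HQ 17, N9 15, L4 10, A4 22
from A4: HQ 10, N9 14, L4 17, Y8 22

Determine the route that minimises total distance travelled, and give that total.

Minimum total distance: 56.

There are 12 distinct closed tours to check (reversals are equivalent).
HQ-N9-L4-Y8-A4-HQ: 4+11+10+22+10 = 57
HQ-N9-L4-A4-Y8-HQ: 4+11+17+22+17 = 71
HQ-N9-Y8-L4-A4-HQ: 4+15+10+17+10 = 56
HQ-N9-Y8-A4-L4-HQ: 4+15+22+17+7 = 65
HQ-N9-A4-L4-Y8-HQ: 4+14+17+10+17 = 62
HQ-N9-A4-Y8-L4-HQ: 4+14+22+10+7 = 57
HQ-L4-N9-Y8-A4-HQ: 7+11+15+22+10 = 65
HQ-L4-N9-A4-Y8-HQ: 7+11+14+22+17 = 71
HQ-L4-Y8-N9-A4-HQ: 7+10+15+14+10 = 56
HQ-L4-A4-N9-Y8-HQ: 7+17+14+15+17 = 70
HQ-Y8-N9-L4-A4-HQ: 17+15+11+17+10 = 70
HQ-Y8-L4-N9-A4-HQ: 17+10+11+14+10 = 62
The minimum is 56.
One optimal route: HQ → N9 → Y8 → L4 → A4 → HQ (or its reverse).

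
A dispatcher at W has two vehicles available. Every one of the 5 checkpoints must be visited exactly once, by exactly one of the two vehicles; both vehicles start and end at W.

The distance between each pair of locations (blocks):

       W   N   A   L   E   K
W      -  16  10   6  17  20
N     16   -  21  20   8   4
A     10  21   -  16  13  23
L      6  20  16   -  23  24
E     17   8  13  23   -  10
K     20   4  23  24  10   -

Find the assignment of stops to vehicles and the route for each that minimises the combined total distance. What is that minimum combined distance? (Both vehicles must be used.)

Try each way of splitting the stops between the two vehicles (each non-empty) and, for each split, find the best tour for each vehicle:
  {N} + {A, L, E, K}: 32 + 63 = 95
  {A} + {N, L, E, K}: 20 + 57 = 77
  {N, A} + {L, E, K}: 47 + 57 = 104
  {L} + {N, A, E, K}: 12 + 53 = 65
  {N, L} + {A, E, K}: 42 + 53 = 95
  {A, L} + {N, E, K}: 32 + 47 = 79
  … (15 splits in total)
Best: vehicle 1 W → L → W = 12; vehicle 2 W → N → K → E → A → W = 53; combined 65.

Minimum combined distance: 65 blocks.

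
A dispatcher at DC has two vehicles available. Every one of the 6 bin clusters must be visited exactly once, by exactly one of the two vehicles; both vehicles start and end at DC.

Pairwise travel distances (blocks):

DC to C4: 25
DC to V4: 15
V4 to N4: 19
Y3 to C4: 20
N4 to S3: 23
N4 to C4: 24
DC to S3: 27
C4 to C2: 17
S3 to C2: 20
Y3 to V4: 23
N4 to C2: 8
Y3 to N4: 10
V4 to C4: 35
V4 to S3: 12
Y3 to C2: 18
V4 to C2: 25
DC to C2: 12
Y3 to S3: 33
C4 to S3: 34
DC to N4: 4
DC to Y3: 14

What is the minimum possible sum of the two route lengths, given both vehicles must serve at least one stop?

106 blocks — the smallest possible combined total.

Try each way of splitting the stops between the two vehicles (each non-empty) and, for each split, find the best tour for each vehicle:
  {Y3} + {V4, N4, C4, S3, C2}: 28 + 90 = 118
  {V4} + {Y3, N4, C4, S3, C2}: 30 + 98 = 128
  {Y3, V4} + {N4, C4, S3, C2}: 52 + 89 = 141
  {N4} + {Y3, V4, C4, S3, C2}: 8 + 98 = 106
  {Y3, N4} + {V4, C4, S3, C2}: 28 + 89 = 117
  {V4, N4} + {Y3, C4, S3, C2}: 38 + 98 = 136
  … (31 splits in total)
Best: vehicle 1 DC → N4 → DC = 8; vehicle 2 DC → Y3 → C4 → C2 → S3 → V4 → DC = 98; combined 106.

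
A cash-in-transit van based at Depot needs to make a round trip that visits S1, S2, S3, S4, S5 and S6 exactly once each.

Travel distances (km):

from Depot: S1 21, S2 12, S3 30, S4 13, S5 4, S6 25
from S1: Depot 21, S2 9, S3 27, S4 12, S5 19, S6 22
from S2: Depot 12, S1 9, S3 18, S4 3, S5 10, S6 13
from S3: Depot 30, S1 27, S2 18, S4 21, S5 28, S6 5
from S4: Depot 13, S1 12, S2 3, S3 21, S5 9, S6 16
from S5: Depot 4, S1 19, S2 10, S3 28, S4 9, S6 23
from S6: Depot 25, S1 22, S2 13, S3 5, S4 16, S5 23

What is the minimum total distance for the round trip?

Shortest round trip = 82 km.

Depot → S1 → S2 → S3 → S4 → S5 → S6 → Depot: 21+9+18+21+9+23+25 = 126
Depot → S1 → S2 → S3 → S4 → S6 → S5 → Depot: 21+9+18+21+16+23+4 = 112
Depot → S1 → S2 → S3 → S5 → S4 → S6 → Depot: 21+9+18+28+9+16+25 = 126
Depot → S1 → S2 → S3 → S5 → S6 → S4 → Depot: 21+9+18+28+23+16+13 = 128
Depot → S1 → S2 → S3 → S6 → S4 → S5 → Depot: 21+9+18+5+16+9+4 = 82
Depot → S1 → S2 → S3 → S6 → S5 → S4 → Depot: 21+9+18+5+23+9+13 = 98
Depot → S1 → S2 → S4 → S3 → S5 → S6 → Depot: 21+9+3+21+28+23+25 = 130
Depot → S1 → S2 → S4 → S3 → S6 → S5 → Depot: 21+9+3+21+5+23+4 = 86
… (352 more)
The minimum is 82.
One optimal route: Depot → S1 → S2 → S3 → S6 → S4 → S5 → Depot (or its reverse).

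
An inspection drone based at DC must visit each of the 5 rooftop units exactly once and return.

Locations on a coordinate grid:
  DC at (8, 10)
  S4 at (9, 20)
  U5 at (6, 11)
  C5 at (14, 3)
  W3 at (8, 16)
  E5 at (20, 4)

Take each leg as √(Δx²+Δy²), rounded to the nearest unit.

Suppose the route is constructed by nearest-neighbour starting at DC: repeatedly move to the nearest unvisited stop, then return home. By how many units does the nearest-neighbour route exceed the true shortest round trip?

From DC: U5=2, W3=6, C5=9, S4=10, E5=13 → choose U5 (2).
From U5: W3=5, S4=9, C5=11, E5=16 → choose W3 (5).
From W3: S4=4, C5=14, E5=17 → choose S4 (4).
From S4: C5=18, E5=19 → choose C5 (18).
From C5: E5=6 → choose E5 (6).
NN route DC → U5 → W3 → S4 → C5 → E5 → DC costs 48.
Optimal: DC → U5 → W3 → S4 → E5 → C5 → DC costs 45 (by enumerating all 60 distinct tours).
Excess = 48 − 45 = 3.

Excess over optimum: 3.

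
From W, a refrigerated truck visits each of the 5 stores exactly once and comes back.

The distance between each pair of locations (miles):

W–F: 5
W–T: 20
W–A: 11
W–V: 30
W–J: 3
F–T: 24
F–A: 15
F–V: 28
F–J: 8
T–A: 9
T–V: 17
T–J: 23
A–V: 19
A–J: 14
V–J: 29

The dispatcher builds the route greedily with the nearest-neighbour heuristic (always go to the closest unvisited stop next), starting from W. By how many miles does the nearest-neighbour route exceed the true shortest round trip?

From W: J=3, F=5, A=11, T=20, V=30 → choose J (3).
From J: F=8, A=14, T=23, V=29 → choose F (8).
From F: A=15, T=24, V=28 → choose A (15).
From A: T=9, V=19 → choose T (9).
From T: V=17 → choose V (17).
NN route W → J → F → A → T → V → W costs 82.
Optimal: W → F → V → T → A → J → W costs 76 (by enumerating all 60 distinct tours).
Excess = 82 − 76 = 6.

6 miles longer than the optimal tour.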